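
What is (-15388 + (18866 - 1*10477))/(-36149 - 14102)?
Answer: 6999/50251 ≈ 0.13928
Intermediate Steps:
(-15388 + (18866 - 1*10477))/(-36149 - 14102) = (-15388 + (18866 - 10477))/(-50251) = (-15388 + 8389)*(-1/50251) = -6999*(-1/50251) = 6999/50251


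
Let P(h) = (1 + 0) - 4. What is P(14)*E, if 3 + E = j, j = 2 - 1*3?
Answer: 12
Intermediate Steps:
P(h) = -3 (P(h) = 1 - 4 = -3)
j = -1 (j = 2 - 3 = -1)
E = -4 (E = -3 - 1 = -4)
P(14)*E = -3*(-4) = 12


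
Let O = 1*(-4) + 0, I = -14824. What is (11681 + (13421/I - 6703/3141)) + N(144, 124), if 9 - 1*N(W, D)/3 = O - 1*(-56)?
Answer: 537744828935/46562184 ≈ 11549.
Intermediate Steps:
O = -4 (O = -4 + 0 = -4)
N(W, D) = -129 (N(W, D) = 27 - 3*(-4 - 1*(-56)) = 27 - 3*(-4 + 56) = 27 - 3*52 = 27 - 156 = -129)
(11681 + (13421/I - 6703/3141)) + N(144, 124) = (11681 + (13421/(-14824) - 6703/3141)) - 129 = (11681 + (13421*(-1/14824) - 6703*1/3141)) - 129 = (11681 + (-13421/14824 - 6703/3141)) - 129 = (11681 - 141520633/46562184) - 129 = 543751350671/46562184 - 129 = 537744828935/46562184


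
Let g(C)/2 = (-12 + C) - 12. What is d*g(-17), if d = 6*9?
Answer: -4428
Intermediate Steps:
d = 54
g(C) = -48 + 2*C (g(C) = 2*((-12 + C) - 12) = 2*(-24 + C) = -48 + 2*C)
d*g(-17) = 54*(-48 + 2*(-17)) = 54*(-48 - 34) = 54*(-82) = -4428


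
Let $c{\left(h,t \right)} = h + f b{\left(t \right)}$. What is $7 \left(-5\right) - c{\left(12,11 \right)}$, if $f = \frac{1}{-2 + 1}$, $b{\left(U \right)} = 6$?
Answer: $-41$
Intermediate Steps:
$f = -1$ ($f = \frac{1}{-1} = -1$)
$c{\left(h,t \right)} = -6 + h$ ($c{\left(h,t \right)} = h - 6 = -6 + h$)
$7 \left(-5\right) - c{\left(12,11 \right)} = 7 \left(-5\right) - \left(-6 + 12\right) = -35 - 6 = -41$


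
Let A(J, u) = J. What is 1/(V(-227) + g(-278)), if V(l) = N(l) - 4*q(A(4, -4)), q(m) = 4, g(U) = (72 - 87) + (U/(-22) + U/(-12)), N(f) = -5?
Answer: -66/13 ≈ -5.0769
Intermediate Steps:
g(U) = -15 - 17*U/132 (g(U) = -15 + (U*(-1/22) + U*(-1/12)) = -15 + (-U/22 - U/12) = -15 - 17*U/132)
V(l) = -21 (V(l) = -5 - 4*4 = -5 - 16 = -21)
1/(V(-227) + g(-278)) = 1/(-21 + (-15 - 17/132*(-278))) = 1/(-21 + (-15 + 2363/66)) = 1/(-21 + 1373/66) = 1/(-13/66) = -66/13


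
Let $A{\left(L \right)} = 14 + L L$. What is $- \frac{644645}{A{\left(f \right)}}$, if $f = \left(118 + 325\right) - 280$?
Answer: $- \frac{644645}{26583} \approx -24.25$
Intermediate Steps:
$f = 163$ ($f = 443 - 280 = 163$)
$A{\left(L \right)} = 14 + L^{2}$
$- \frac{644645}{A{\left(f \right)}} = - \frac{644645}{14 + 163^{2}} = - \frac{644645}{14 + 26569} = - \frac{644645}{26583}$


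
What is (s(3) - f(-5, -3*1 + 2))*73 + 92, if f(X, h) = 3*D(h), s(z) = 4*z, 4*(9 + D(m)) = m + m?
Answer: 6097/2 ≈ 3048.5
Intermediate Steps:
D(m) = -9 + m/2 (D(m) = -9 + (m + m)/4 = -9 + (2*m)/4 = -9 + m/2)
f(X, h) = -27 + 3*h/2 (f(X, h) = 3*(-9 + h/2) = -27 + 3*h/2)
(s(3) - f(-5, -3*1 + 2))*73 + 92 = (4*3 - (-27 + 3*(-3*1 + 2)/2))*73 + 92 = (12 - (-27 + 3*(-3 + 2)/2))*73 + 92 = (12 - (-27 + (3/2)*(-1)))*73 + 92 = (12 - (-27 - 3/2))*73 + 92 = (12 - 1*(-57/2))*73 + 92 = (12 + 57/2)*73 + 92 = (81/2)*73 + 92 = 5913/2 + 92 = 6097/2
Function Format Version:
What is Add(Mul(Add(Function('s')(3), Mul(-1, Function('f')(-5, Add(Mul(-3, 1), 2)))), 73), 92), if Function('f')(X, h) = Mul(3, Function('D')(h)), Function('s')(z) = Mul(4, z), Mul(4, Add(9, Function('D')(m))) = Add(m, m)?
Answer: Rational(6097, 2) ≈ 3048.5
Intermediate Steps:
Function('D')(m) = Add(-9, Mul(Rational(1, 2), m)) (Function('D')(m) = Add(-9, Mul(Rational(1, 4), Add(m, m))) = Add(-9, Mul(Rational(1, 4), Mul(2, m))) = Add(-9, Mul(Rational(1, 2), m)))
Function('f')(X, h) = Add(-27, Mul(Rational(3, 2), h)) (Function('f')(X, h) = Mul(3, Add(-9, Mul(Rational(1, 2), h))) = Add(-27, Mul(Rational(3, 2), h)))
Add(Mul(Add(Function('s')(3), Mul(-1, Function('f')(-5, Add(Mul(-3, 1), 2)))), 73), 92) = Add(Mul(Add(Mul(4, 3), Mul(-1, Add(-27, Mul(Rational(3, 2), Add(Mul(-3, 1), 2))))), 73), 92) = Add(Mul(Add(12, Mul(-1, Add(-27, Mul(Rational(3, 2), Add(-3, 2))))), 73), 92) = Add(Mul(Add(12, Mul(-1, Add(-27, Mul(Rational(3, 2), -1)))), 73), 92) = Add(Mul(Add(12, Mul(-1, Add(-27, Rational(-3, 2)))), 73), 92) = Add(Mul(Add(12, Mul(-1, Rational(-57, 2))), 73), 92) = Add(Mul(Add(12, Rational(57, 2)), 73), 92) = Add(Mul(Rational(81, 2), 73), 92) = Add(Rational(5913, 2), 92) = Rational(6097, 2)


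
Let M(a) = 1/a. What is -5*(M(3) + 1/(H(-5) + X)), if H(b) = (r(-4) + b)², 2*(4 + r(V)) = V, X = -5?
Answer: -595/348 ≈ -1.7098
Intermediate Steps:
r(V) = -4 + V/2
H(b) = (-6 + b)² (H(b) = ((-4 + (½)*(-4)) + b)² = ((-4 - 2) + b)² = (-6 + b)²)
-5*(M(3) + 1/(H(-5) + X)) = -5*(1/3 + 1/((-6 - 5)² - 5)) = -5*(⅓ + 1/((-11)² - 5)) = -5*(⅓ + 1/(121 - 5)) = -5*(⅓ + 1/116) = -5*119/348 = -595/348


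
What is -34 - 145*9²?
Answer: -11779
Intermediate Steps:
-34 - 145*9² = -34 - 145*81 = -34 - 11745 = -11779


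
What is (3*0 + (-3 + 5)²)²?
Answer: 16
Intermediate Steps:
(3*0 + (-3 + 5)²)² = (0 + 2²)² = (0 + 4)² = 4² = 16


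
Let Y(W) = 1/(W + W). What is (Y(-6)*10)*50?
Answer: -125/3 ≈ -41.667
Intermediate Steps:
Y(W) = 1/(2*W)
(Y(-6)*10)*50 = (((½)/(-6))*10)*50 = (((½)*(-⅙))*10)*50 = -1/12*10*50 = -⅚*50 = -125/3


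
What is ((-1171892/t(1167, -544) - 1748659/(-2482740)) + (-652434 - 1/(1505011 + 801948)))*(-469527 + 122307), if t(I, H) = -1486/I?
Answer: -2199105094202433967350327/23642174916841 ≈ -9.3016e+10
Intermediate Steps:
((-1171892/t(1167, -544) - 1748659/(-2482740)) + (-652434 - 1/(1505011 + 801948)))*(-469527 + 122307) = ((-1171892/((-1486/1167)) - 1748659/(-2482740)) + (-652434 - 1/(1505011 + 801948)))*(-469527 + 122307) = ((-1171892/((-1486*1/1167)) - 1748659*(-1/2482740)) + (-652434 - 1/2306959))*(-347220) = ((-1171892/(-1486/1167) + 1748659/2482740) + (-652434 - 1*1/2306959))*(-347220) = ((-1171892*(-1167/1486) + 1748659/2482740) + (-652434 - 1/2306959))*(-347220) = ((683798982/743 + 1748659/2482740) - 1505138488207/2306959)*(-347220) = (1697696383824317/1844675820 - 1505138488207/2306959)*(-347220) = (1140023376984154467263/4255591485031380)*(-347220) = -2199105094202433967350327/23642174916841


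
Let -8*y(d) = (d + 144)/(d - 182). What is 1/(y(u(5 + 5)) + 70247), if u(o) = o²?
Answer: 164/11520569 ≈ 1.4235e-5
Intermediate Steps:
y(d) = -(144 + d)/(8*(-182 + d)) (y(d) = -(d + 144)/(8*(d - 182)) = -(144 + d)/(8*(-182 + d)))
1/(y(u(5 + 5)) + 70247) = 1/((-144 - (5 + 5)²)/(8*(-182 + (5 + 5)²)) + 70247) = 1/((-144 - 1*10²)/(8*(-182 + 10²)) + 70247) = 1/((-144 - 1*100)/(8*(-182 + 100)) + 70247) = 1/((⅛)*(-144 - 100)/(-82) + 70247) = 1/((⅛)*(-1/82)*(-244) + 70247) = 1/(61/164 + 70247) = 1/(11520569/164) = 164/11520569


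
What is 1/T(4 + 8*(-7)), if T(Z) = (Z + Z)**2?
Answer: 1/10816 ≈ 9.2456e-5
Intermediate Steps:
T(Z) = 4*Z**2 (T(Z) = (2*Z)**2 = 4*Z**2)
1/T(4 + 8*(-7)) = 1/(4*(4 + 8*(-7))**2) = 1/(4*(4 - 56)**2) = 1/(4*(-52)**2) = 1/(4*2704) = 1/10816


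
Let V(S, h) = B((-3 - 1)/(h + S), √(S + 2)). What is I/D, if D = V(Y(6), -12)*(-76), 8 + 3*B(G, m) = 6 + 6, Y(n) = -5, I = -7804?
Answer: 5853/76 ≈ 77.013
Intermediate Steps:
B(G, m) = 4/3 (B(G, m) = -8/3 + (6 + 6)/3 = -8/3 + (⅓)*12 = -8/3 + 4 = 4/3)
V(S, h) = 4/3
D = -304/3 (D = (4/3)*(-76) = -304/3 ≈ -101.33)
I/D = -7804/(-304/3) = -7804*(-3/304) = 5853/76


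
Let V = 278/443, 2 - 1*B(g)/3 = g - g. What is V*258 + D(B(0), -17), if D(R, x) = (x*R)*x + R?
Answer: 842544/443 ≈ 1901.9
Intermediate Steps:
B(g) = 6 (B(g) = 6 - 3*(g - g) = 6 - 3*0 = 6 + 0 = 6)
V = 278/443 (V = 278*(1/443) = 278/443 ≈ 0.62754)
D(R, x) = R + R*x**2 (D(R, x) = (R*x)*x + R = R*x**2 + R = R + R*x**2)
V*258 + D(B(0), -17) = (278/443)*258 + 6*(1 + (-17)**2) = 71724/443 + 6*(1 + 289) = 71724/443 + 6*290 = 71724/443 + 1740 = 842544/443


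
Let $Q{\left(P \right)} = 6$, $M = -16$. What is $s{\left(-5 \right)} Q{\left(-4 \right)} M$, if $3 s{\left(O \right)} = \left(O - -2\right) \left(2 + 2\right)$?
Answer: $384$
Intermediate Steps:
$s{\left(O \right)} = \frac{8}{3} + \frac{4 O}{3}$ ($s{\left(O \right)} = \frac{\left(O - -2\right) \left(2 + 2\right)}{3} = \frac{\left(O + 2\right) 4}{3} = \frac{\left(2 + O\right) 4}{3} = \frac{8 + 4 O}{3} = \frac{8}{3} + \frac{4 O}{3}$)
$s{\left(-5 \right)} Q{\left(-4 \right)} M = \left(\frac{8}{3} + \frac{4}{3} \left(-5\right)\right) 6 \left(-16\right) = \left(\frac{8}{3} - \frac{20}{3}\right) 6 \left(-16\right) = \left(-4\right) 6 \left(-16\right) = \left(-24\right) \left(-16\right) = 384$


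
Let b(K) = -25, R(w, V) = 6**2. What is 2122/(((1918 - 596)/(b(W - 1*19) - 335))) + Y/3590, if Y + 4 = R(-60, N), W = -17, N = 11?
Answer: -685607624/1186495 ≈ -577.84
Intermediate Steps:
R(w, V) = 36
Y = 32 (Y = -4 + 36 = 32)
2122/(((1918 - 596)/(b(W - 1*19) - 335))) + Y/3590 = 2122/(((1918 - 596)/(-25 - 335))) + 32/3590 = 2122/((1322/(-360))) + 32*(1/3590) = 2122/((1322*(-1/360))) + 16/1795 = 2122/(-661/180) + 16/1795 = 2122*(-180/661) + 16/1795 = -381960/661 + 16/1795 = -685607624/1186495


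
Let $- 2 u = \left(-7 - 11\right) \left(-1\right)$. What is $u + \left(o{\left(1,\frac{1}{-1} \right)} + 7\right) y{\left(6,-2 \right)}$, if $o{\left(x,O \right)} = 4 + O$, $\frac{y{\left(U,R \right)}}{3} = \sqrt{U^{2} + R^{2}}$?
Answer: $-9 + 60 \sqrt{10} \approx 180.74$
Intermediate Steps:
$y{\left(U,R \right)} = 3 \sqrt{R^{2} + U^{2}}$ ($y{\left(U,R \right)} = 3 \sqrt{U^{2} + R^{2}} = 3 \sqrt{R^{2} + U^{2}}$)
$u = -9$ ($u = - \frac{\left(-7 - 11\right) \left(-1\right)}{2} = - \frac{\left(-18\right) \left(-1\right)}{2} = \left(- \frac{1}{2}\right) 18 = -9$)
$u + \left(o{\left(1,\frac{1}{-1} \right)} + 7\right) y{\left(6,-2 \right)} = -9 + \left(\left(4 + \frac{1}{-1}\right) + 7\right) 3 \sqrt{\left(-2\right)^{2} + 6^{2}} = -9 + \left(\left(4 - 1\right) + 7\right) 3 \sqrt{4 + 36} = -9 + \left(3 + 7\right) 3 \sqrt{40} = -9 + 10 \cdot 3 \cdot 2 \sqrt{10} = -9 + 10 \cdot 6 \sqrt{10} = -9 + 60 \sqrt{10}$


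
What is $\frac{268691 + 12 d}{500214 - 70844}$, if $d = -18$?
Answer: $\frac{53695}{85874} \approx 0.62528$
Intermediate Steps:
$\frac{268691 + 12 d}{500214 - 70844} = \frac{268691 + 12 \left(-18\right)}{500214 - 70844} = \frac{268691 - 216}{429370} = 268475 \cdot \frac{1}{429370} = \frac{53695}{85874}$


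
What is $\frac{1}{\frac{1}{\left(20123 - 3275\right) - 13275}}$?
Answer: $3573$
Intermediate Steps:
$\frac{1}{\frac{1}{\left(20123 - 3275\right) - 13275}} = \frac{1}{\frac{1}{16848 - 13275}} = \frac{1}{\frac{1}{3573}} = 3573$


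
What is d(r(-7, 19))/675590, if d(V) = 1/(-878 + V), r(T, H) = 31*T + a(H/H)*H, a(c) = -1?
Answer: -1/752607260 ≈ -1.3287e-9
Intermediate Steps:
r(T, H) = -H + 31*T (r(T, H) = 31*T - H = -H + 31*T)
d(r(-7, 19))/675590 = 1/((-878 + (-1*19 + 31*(-7)))*675590) = (1/675590)/(-878 + (-19 - 217)) = (1/675590)/(-878 - 236) = (1/675590)/(-1114) = -1/1114*1/675590 = -1/752607260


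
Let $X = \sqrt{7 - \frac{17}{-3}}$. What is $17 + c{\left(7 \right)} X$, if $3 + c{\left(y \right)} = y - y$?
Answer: $17 - \sqrt{114} \approx 6.3229$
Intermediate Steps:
$c{\left(y \right)} = -3$ ($c{\left(y \right)} = -3 + \left(y - y\right) = -3 + 0 = -3$)
$X = \frac{\sqrt{114}}{3}$ ($X = \sqrt{7 - - \frac{17}{3}} = \sqrt{7 + \frac{17}{3}} = \sqrt{\frac{38}{3}} = \frac{\sqrt{114}}{3} \approx 3.559$)
$17 + c{\left(7 \right)} X = 17 - 3 \frac{\sqrt{114}}{3} = 17 - \sqrt{114}$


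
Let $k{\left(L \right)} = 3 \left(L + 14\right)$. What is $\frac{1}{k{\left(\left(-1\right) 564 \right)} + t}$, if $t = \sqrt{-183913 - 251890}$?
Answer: $- \frac{1650}{3158303} - \frac{i \sqrt{435803}}{3158303} \approx -0.00052243 - 0.00020902 i$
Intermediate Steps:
$k{\left(L \right)} = 42 + 3 L$ ($k{\left(L \right)} = 3 \left(14 + L\right) = 42 + 3 L$)
$t = i \sqrt{435803}$ ($t = \sqrt{-435803} = i \sqrt{435803} \approx 660.15 i$)
$\frac{1}{k{\left(\left(-1\right) 564 \right)} + t} = \frac{1}{\left(42 + 3 \left(\left(-1\right) 564\right)\right) + i \sqrt{435803}} = \frac{1}{\left(42 + 3 \left(-564\right)\right) + i \sqrt{435803}} = \frac{1}{\left(42 - 1692\right) + i \sqrt{435803}} = \frac{1}{-1650 + i \sqrt{435803}}$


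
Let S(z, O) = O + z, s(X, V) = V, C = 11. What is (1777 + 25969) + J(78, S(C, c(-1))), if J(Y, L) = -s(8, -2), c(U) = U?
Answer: 27748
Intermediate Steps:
J(Y, L) = 2 (J(Y, L) = -1*(-2) = 2)
(1777 + 25969) + J(78, S(C, c(-1))) = (1777 + 25969) + 2 = 27746 + 2 = 27748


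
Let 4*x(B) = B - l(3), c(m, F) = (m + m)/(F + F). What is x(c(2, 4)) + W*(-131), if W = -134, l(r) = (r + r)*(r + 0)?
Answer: 140397/8 ≈ 17550.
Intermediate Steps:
l(r) = 2*r**2 (l(r) = (2*r)*r = 2*r**2)
c(m, F) = m/F (c(m, F) = (2*m)/((2*F)) = (2*m)*(1/(2*F)) = m/F)
x(B) = -9/2 + B/4 (x(B) = (B - 2*3**2)/4 = (B - 2*9)/4 = (B - 1*18)/4 = (B - 18)/4 = (-18 + B)/4 = -9/2 + B/4)
x(c(2, 4)) + W*(-131) = (-9/2 + (2/4)/4) - 134*(-131) = (-9/2 + (2*(1/4))/4) + 17554 = (-9/2 + (1/4)*(1/2)) + 17554 = (-9/2 + 1/8) + 17554 = -35/8 + 17554 = 140397/8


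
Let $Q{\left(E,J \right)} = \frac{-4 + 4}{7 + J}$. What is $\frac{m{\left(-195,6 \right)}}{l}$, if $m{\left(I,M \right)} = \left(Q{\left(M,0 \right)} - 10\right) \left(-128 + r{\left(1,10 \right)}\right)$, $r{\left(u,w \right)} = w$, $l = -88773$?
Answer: $- \frac{1180}{88773} \approx -0.013292$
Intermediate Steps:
$Q{\left(E,J \right)} = 0$ ($Q{\left(E,J \right)} = \frac{0}{7 + J} = 0$)
$m{\left(I,M \right)} = 1180$ ($m{\left(I,M \right)} = \left(0 - 10\right) \left(-128 + 10\right) = \left(-10\right) \left(-118\right) = 1180$)
$\frac{m{\left(-195,6 \right)}}{l} = \frac{1180}{-88773} = 1180 \left(- \frac{1}{88773}\right) = - \frac{1180}{88773}$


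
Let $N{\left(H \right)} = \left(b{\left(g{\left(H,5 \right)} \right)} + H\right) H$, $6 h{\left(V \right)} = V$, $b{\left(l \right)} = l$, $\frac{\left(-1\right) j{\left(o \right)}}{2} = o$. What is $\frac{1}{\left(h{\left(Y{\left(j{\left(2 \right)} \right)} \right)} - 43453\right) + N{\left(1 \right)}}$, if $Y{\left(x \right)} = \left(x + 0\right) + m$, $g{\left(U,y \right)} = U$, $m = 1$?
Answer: $- \frac{2}{86903} \approx -2.3014 \cdot 10^{-5}$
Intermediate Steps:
$j{\left(o \right)} = - 2 o$
$Y{\left(x \right)} = 1 + x$ ($Y{\left(x \right)} = \left(x + 0\right) + 1 = x + 1 = 1 + x$)
$h{\left(V \right)} = \frac{V}{6}$
$N{\left(H \right)} = 2 H^{2}$ ($N{\left(H \right)} = \left(H + H\right) H = 2 H H = 2 H^{2}$)
$\frac{1}{\left(h{\left(Y{\left(j{\left(2 \right)} \right)} \right)} - 43453\right) + N{\left(1 \right)}} = \frac{1}{\left(\frac{1 - 4}{6} - 43453\right) + 2 \cdot 1^{2}} = \frac{1}{\left(\frac{1 - 4}{6} - 43453\right) + 2 \cdot 1} = \frac{1}{\left(\frac{1}{6} \left(-3\right) - 43453\right) + 2} = \frac{1}{\left(- \frac{1}{2} - 43453\right) + 2} = \frac{1}{- \frac{86907}{2} + 2} = \frac{1}{- \frac{86903}{2}} = - \frac{2}{86903}$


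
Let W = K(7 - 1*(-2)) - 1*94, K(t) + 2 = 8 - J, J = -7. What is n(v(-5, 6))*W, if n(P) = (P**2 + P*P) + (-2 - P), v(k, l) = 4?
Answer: -2106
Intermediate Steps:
K(t) = 13 (K(t) = -2 + (8 - 1*(-7)) = -2 + (8 + 7) = -2 + 15 = 13)
n(P) = -2 - P + 2*P**2 (n(P) = (P**2 + P**2) + (-2 - P) = 2*P**2 + (-2 - P) = -2 - P + 2*P**2)
W = -81 (W = 13 - 1*94 = 13 - 94 = -81)
n(v(-5, 6))*W = (-2 - 1*4 + 2*4**2)*(-81) = (-2 - 4 + 2*16)*(-81) = (-2 - 4 + 32)*(-81) = 26*(-81) = -2106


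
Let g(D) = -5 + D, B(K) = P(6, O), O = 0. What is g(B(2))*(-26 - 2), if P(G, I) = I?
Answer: 140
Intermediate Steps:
B(K) = 0
g(B(2))*(-26 - 2) = (-5 + 0)*(-26 - 2) = -5*(-28) = 140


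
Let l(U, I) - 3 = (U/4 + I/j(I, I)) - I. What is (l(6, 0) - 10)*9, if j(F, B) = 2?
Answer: -99/2 ≈ -49.500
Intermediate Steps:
l(U, I) = 3 - I/2 + U/4 (l(U, I) = 3 + ((U/4 + I/2) - I) = 3 + ((I/2 + U/4) - I) = 3 + (-I/2 + U/4) = 3 - I/2 + U/4)
(l(6, 0) - 10)*9 = ((3 - 1/2*0 + (1/4)*6) - 10)*9 = ((3 + 0 + 3/2) - 10)*9 = (9/2 - 10)*9 = -11/2*9 = -99/2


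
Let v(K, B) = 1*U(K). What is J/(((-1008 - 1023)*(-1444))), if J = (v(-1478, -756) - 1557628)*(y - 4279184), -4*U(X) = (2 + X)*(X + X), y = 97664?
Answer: 48571509280/12863 ≈ 3.7761e+6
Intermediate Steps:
U(X) = -X*(2 + X)/2 (U(X) = -(2 + X)*(X + X)/4 = -(2 + X)*2*X/4 = -X*(2 + X)/2)
v(K, B) = -K*(2 + K)/2 (v(K, B) = 1*(-K*(2 + K)/2) = -K*(2 + K)/2)
J = 11074304115840 (J = (-½*(-1478)*(2 - 1478) - 1557628)*(97664 - 4279184) = (-½*(-1478)*(-1476) - 1557628)*(-4181520) = (-1090764 - 1557628)*(-4181520) = -2648392*(-4181520) = 11074304115840)
J/(((-1008 - 1023)*(-1444))) = 11074304115840/(((-1008 - 1023)*(-1444))) = 11074304115840/((-2031*(-1444))) = 11074304115840/2932764 = 11074304115840*(1/2932764) = 48571509280/12863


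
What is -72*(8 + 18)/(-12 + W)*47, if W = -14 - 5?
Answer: 87984/31 ≈ 2838.2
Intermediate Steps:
W = -19
-72*(8 + 18)/(-12 + W)*47 = -72*(8 + 18)/(-12 - 19)*47 = -1872/(-31)*47 = -1872*(-1)/31*47 = -72*(-26/31)*47 = (1872/31)*47 = 87984/31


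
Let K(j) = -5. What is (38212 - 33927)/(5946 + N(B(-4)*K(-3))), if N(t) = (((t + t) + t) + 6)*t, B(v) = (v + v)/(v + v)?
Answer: 4285/5991 ≈ 0.71524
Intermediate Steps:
B(v) = 1 (B(v) = (2*v)/((2*v)) = (2*v)*(1/(2*v)) = 1)
N(t) = t*(6 + 3*t) (N(t) = ((2*t + t) + 6)*t = (3*t + 6)*t = (6 + 3*t)*t = t*(6 + 3*t))
(38212 - 33927)/(5946 + N(B(-4)*K(-3))) = (38212 - 33927)/(5946 + 3*(1*(-5))*(2 + 1*(-5))) = 4285/(5946 + 3*(-5)*(2 - 5)) = 4285/(5946 + 3*(-5)*(-3)) = 4285/(5946 + 45) = 4285/5991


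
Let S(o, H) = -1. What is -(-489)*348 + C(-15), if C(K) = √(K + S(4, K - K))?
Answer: 170172 + 4*I ≈ 1.7017e+5 + 4.0*I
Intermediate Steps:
C(K) = √(-1 + K) (C(K) = √(K - 1) = √(-1 + K))
-(-489)*348 + C(-15) = -(-489)*348 + √(-1 - 15) = -489*(-348) + √(-16) = 170172 + 4*I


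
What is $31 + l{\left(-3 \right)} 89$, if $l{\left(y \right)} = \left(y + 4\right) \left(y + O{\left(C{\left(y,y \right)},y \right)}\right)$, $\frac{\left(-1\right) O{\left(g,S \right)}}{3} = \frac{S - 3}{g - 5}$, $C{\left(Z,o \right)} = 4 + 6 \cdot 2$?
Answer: $- \frac{994}{11} \approx -90.364$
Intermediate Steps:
$C{\left(Z,o \right)} = 16$ ($C{\left(Z,o \right)} = 4 + 12 = 16$)
$O{\left(g,S \right)} = - \frac{3 \left(-3 + S\right)}{-5 + g}$ ($O{\left(g,S \right)} = - 3 \frac{S - 3}{g - 5} = - 3 \frac{-3 + S}{-5 + g} = - \frac{3 \left(-3 + S\right)}{-5 + g}$)
$l{\left(y \right)} = \left(4 + y\right) \left(\frac{9}{11} + \frac{8 y}{11}\right)$ ($l{\left(y \right)} = \left(y + 4\right) \left(y + \frac{3 \left(3 - y\right)}{-5 + 16}\right) = \left(4 + y\right) \left(y + \frac{3 \left(3 - y\right)}{11}\right) = \left(4 + y\right) \left(y + 3 \cdot \frac{1}{11} \left(3 - y\right)\right) = \left(4 + y\right) \left(y - \left(- \frac{9}{11} + \frac{3 y}{11}\right)\right) = \left(4 + y\right) \left(\frac{9}{11} + \frac{8 y}{11}\right)$)
$31 + l{\left(-3 \right)} 89 = 31 + \left(\frac{36}{11} + \frac{8 \left(-3\right)^{2}}{11} + \frac{41}{11} \left(-3\right)\right) 89 = 31 + \left(\frac{36}{11} + \frac{8}{11} \cdot 9 - \frac{123}{11}\right) 89 = 31 + \left(\frac{36}{11} + \frac{72}{11} - \frac{123}{11}\right) 89 = 31 - \frac{1335}{11} = - \frac{994}{11}$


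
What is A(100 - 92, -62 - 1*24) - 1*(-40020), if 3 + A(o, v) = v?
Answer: 39931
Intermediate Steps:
A(o, v) = -3 + v
A(100 - 92, -62 - 1*24) - 1*(-40020) = (-3 + (-62 - 1*24)) - 1*(-40020) = (-3 + (-62 - 24)) + 40020 = (-3 - 86) + 40020 = -89 + 40020 = 39931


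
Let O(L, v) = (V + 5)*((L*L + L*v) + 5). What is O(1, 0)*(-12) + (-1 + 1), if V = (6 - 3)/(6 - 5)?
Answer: -576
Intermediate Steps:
V = 3 (V = 3/1 = 3*1 = 3)
O(L, v) = 40 + 8*L**2 + 8*L*v (O(L, v) = (3 + 5)*((L*L + L*v) + 5) = 8*((L**2 + L*v) + 5) = 8*(5 + L**2 + L*v) = 40 + 8*L**2 + 8*L*v)
O(1, 0)*(-12) + (-1 + 1) = (40 + 8*1**2 + 8*1*0)*(-12) + (-1 + 1) = (40 + 8*1 + 0)*(-12) + 0 = (40 + 8 + 0)*(-12) + 0 = 48*(-12) + 0 = -576 + 0 = -576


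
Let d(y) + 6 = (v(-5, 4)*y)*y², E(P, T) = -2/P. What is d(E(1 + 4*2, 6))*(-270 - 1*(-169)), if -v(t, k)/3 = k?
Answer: 144026/243 ≈ 592.70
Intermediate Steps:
v(t, k) = -3*k
d(y) = -6 - 12*y³ (d(y) = -6 + ((-3*4)*y)*y² = -6 + (-12*y)*y² = -6 - 12*y³)
d(E(1 + 4*2, 6))*(-270 - 1*(-169)) = (-6 - 12*(-8/(1 + 4*2)³))*(-270 - 1*(-169)) = (-6 - 12*(-8/(1 + 8)³))*(-270 + 169) = (-6 - 12*(-2/9)³)*(-101) = (-6 - 12*(-8/729))*(-101) = (-6 + 32/243)*(-101) = -1426/243*(-101) = 144026/243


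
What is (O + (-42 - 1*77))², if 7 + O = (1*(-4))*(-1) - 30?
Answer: 23104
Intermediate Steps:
O = -33 (O = -7 + ((1*(-4))*(-1) - 30) = -7 + (-4*(-1) - 30) = -7 + (4 - 30) = -7 - 26 = -33)
(O + (-42 - 1*77))² = (-33 + (-42 - 1*77))² = (-33 + (-42 - 77))² = (-33 - 119)² = (-152)² = 23104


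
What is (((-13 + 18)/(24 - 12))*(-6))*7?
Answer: -35/2 ≈ -17.500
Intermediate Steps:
(((-13 + 18)/(24 - 12))*(-6))*7 = ((5/12)*(-6))*7 = -5/2*7 = -35/2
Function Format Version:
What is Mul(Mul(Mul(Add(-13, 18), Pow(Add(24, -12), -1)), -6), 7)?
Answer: Rational(-35, 2) ≈ -17.500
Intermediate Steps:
Mul(Mul(Mul(Add(-13, 18), Pow(Add(24, -12), -1)), -6), 7) = Mul(Mul(Mul(5, Pow(12, -1)), -6), 7) = Mul(Mul(Mul(5, Rational(1, 12)), -6), 7) = Mul(Mul(Rational(5, 12), -6), 7) = Mul(Rational(-5, 2), 7) = Rational(-35, 2)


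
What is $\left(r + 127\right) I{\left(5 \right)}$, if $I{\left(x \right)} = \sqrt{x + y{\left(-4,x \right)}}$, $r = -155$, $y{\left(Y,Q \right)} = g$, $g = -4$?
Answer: $-28$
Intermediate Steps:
$y{\left(Y,Q \right)} = -4$
$I{\left(x \right)} = \sqrt{-4 + x}$ ($I{\left(x \right)} = \sqrt{x - 4} = \sqrt{-4 + x}$)
$\left(r + 127\right) I{\left(5 \right)} = \left(-155 + 127\right) \sqrt{-4 + 5} = - 28 \sqrt{1} = \left(-28\right) 1 = -28$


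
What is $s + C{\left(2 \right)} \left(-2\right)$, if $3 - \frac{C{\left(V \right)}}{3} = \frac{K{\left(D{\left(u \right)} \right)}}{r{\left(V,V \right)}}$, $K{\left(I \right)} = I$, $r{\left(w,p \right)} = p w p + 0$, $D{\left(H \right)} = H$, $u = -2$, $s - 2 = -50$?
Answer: $- \frac{135}{2} \approx -67.5$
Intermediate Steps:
$s = -48$ ($s = 2 - 50 = -48$)
$r{\left(w,p \right)} = w p^{2}$ ($r{\left(w,p \right)} = w p^{2} + 0 = w p^{2}$)
$C{\left(V \right)} = 9 + \frac{6}{V^{3}}$ ($C{\left(V \right)} = 9 - 3 \left(- \frac{2}{V V^{2}}\right) = 9 - 3 \left(- \frac{2}{V^{3}}\right) = 9 + \frac{6}{V^{3}}$)
$s + C{\left(2 \right)} \left(-2\right) = -48 + \left(9 + \frac{6}{8}\right) \left(-2\right) = -48 + \left(9 + 6 \cdot \frac{1}{8}\right) \left(-2\right) = -48 + \left(9 + \frac{3}{4}\right) \left(-2\right) = -48 + \frac{39}{4} \left(-2\right) = -48 - \frac{39}{2} = - \frac{135}{2}$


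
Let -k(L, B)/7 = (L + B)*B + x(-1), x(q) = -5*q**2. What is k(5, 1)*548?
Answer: -3836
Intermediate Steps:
k(L, B) = 35 - 7*B*(B + L) (k(L, B) = -7*((L + B)*B - 5*(-1)**2) = -7*((B + L)*B - 5*1) = -7*(B*(B + L) - 5) = -7*(-5 + B*(B + L)) = 35 - 7*B*(B + L))
k(5, 1)*548 = (35 - 7*1**2 - 7*1*5)*548 = (35 - 7*1 - 35)*548 = (35 - 7 - 35)*548 = -7*548 = -3836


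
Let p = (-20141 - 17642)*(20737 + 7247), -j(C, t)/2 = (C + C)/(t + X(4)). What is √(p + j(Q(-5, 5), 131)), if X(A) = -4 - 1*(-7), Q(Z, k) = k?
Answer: I*√4746307110478/67 ≈ 32516.0*I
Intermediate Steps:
X(A) = 3 (X(A) = -4 + 7 = 3)
j(C, t) = -4*C/(3 + t) (j(C, t) = -2*(C + C)/(t + 3) = -2*2*C/(3 + t) = -4*C/(3 + t))
p = -1057319472 (p = -37783*27984 = -1057319472)
√(p + j(Q(-5, 5), 131)) = √(-1057319472 - 4*5/(3 + 131)) = √(-1057319472 - 4*5/134) = √(-1057319472 - 4*5*1/134) = √(-1057319472 - 10/67) = √(-70840404634/67) = I*√4746307110478/67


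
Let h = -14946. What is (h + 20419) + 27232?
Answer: 32705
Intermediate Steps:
(h + 20419) + 27232 = (-14946 + 20419) + 27232 = 5473 + 27232 = 32705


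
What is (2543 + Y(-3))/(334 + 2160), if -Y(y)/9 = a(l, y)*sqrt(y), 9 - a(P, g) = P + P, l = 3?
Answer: 2543/2494 - 27*I*sqrt(3)/2494 ≈ 1.0196 - 0.018751*I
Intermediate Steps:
a(P, g) = 9 - 2*P (a(P, g) = 9 - (P + P) = 9 - 2*P)
Y(y) = -27*sqrt(y) (Y(y) = -9*(9 - 2*3)*sqrt(y) = -9*(9 - 6)*sqrt(y) = -27*sqrt(y))
(2543 + Y(-3))/(334 + 2160) = (2543 - 27*I*sqrt(3))/(334 + 2160) = (2543 - 27*I*sqrt(3))/2494 = (2543 - 27*I*sqrt(3))*(1/2494) = 2543/2494 - 27*I*sqrt(3)/2494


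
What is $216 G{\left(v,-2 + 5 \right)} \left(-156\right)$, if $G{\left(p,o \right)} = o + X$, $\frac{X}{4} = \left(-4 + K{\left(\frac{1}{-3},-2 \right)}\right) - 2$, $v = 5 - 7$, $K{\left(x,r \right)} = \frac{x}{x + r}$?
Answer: $\frac{4818528}{7} \approx 6.8836 \cdot 10^{5}$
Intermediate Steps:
$K{\left(x,r \right)} = \frac{x}{r + x}$
$v = -2$ ($v = 5 - 7 = -2$)
$X = - \frac{164}{7}$ ($X = 4 \left(\left(-4 + \frac{1}{\left(-3\right) \left(-2 + \frac{1}{-3}\right)}\right) - 2\right) = 4 \left(\left(-4 - \frac{1}{3 \left(-2 - \frac{1}{3}\right)}\right) - 2\right) = 4 \left(\left(-4 - \frac{1}{3 \left(- \frac{7}{3}\right)}\right) - 2\right) = 4 \left(\left(-4 - - \frac{1}{7}\right) - 2\right) = 4 \left(\left(-4 + \frac{1}{7}\right) - 2\right) = 4 \left(- \frac{27}{7} - 2\right) = 4 \left(- \frac{41}{7}\right) = - \frac{164}{7} \approx -23.429$)
$G{\left(p,o \right)} = - \frac{164}{7} + o$ ($G{\left(p,o \right)} = o - \frac{164}{7} = - \frac{164}{7} + o$)
$216 G{\left(v,-2 + 5 \right)} \left(-156\right) = 216 \left(- \frac{164}{7} + \left(-2 + 5\right)\right) \left(-156\right) = 216 \left(- \frac{164}{7} + 3\right) \left(-156\right) = 216 \left(- \frac{143}{7}\right) \left(-156\right) = \left(- \frac{30888}{7}\right) \left(-156\right) = \frac{4818528}{7}$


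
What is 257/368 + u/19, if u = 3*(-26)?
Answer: -23821/6992 ≈ -3.4069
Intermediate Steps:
u = -78
257/368 + u/19 = 257/368 - 78/19 = -23821/6992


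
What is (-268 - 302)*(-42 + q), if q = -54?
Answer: 54720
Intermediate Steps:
(-268 - 302)*(-42 + q) = (-268 - 302)*(-42 - 54) = -570*(-96) = 54720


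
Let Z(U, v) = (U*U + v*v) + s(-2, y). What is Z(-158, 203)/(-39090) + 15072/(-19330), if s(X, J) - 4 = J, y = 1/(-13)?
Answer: -1214436862/491146305 ≈ -2.4727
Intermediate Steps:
y = -1/13 ≈ -0.076923
s(X, J) = 4 + J
Z(U, v) = 51/13 + U² + v² (Z(U, v) = (U*U + v*v) + (4 - 1/13) = (U² + v²) + 51/13 = 51/13 + U² + v²)
Z(-158, 203)/(-39090) + 15072/(-19330) = (51/13 + (-158)² + 203²)/(-39090) + 15072/(-19330) = (51/13 + 24964 + 41209)*(-1/39090) + 15072*(-1/19330) = (860300/13)*(-1/39090) - 7536/9665 = -86030/50817 - 7536/9665 = -1214436862/491146305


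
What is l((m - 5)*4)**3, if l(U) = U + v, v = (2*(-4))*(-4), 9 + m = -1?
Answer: -21952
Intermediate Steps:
m = -10 (m = -9 - 1 = -10)
v = 32 (v = -8*(-4) = 32)
l(U) = 32 + U (l(U) = U + 32 = 32 + U)
l((m - 5)*4)**3 = (32 + (-10 - 5)*4)**3 = (32 - 15*4)**3 = (32 - 60)**3 = (-28)**3 = -21952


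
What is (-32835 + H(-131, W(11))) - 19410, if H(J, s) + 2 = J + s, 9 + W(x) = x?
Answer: -52376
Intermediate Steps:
W(x) = -9 + x
H(J, s) = -2 + J + s (H(J, s) = -2 + (J + s) = -2 + J + s)
(-32835 + H(-131, W(11))) - 19410 = (-32835 + (-2 - 131 + (-9 + 11))) - 19410 = (-32835 + (-2 - 131 + 2)) - 19410 = (-32835 - 131) - 19410 = -32966 - 19410 = -52376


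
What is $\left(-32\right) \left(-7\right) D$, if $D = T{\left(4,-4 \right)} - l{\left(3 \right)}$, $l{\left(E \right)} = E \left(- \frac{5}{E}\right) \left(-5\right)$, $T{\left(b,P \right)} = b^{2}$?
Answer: $-2016$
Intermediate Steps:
$l{\left(E \right)} = 25$ ($l{\left(E \right)} = \left(-5\right) \left(-5\right) = 25$)
$D = -9$ ($D = 4^{2} - 25 = 16 - 25 = -9$)
$\left(-32\right) \left(-7\right) D = \left(-32\right) \left(-7\right) \left(-9\right) = 224 \left(-9\right) = -2016$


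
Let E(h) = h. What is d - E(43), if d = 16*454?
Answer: 7221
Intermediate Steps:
d = 7264
d - E(43) = 7264 - 1*43 = 7264 - 43 = 7221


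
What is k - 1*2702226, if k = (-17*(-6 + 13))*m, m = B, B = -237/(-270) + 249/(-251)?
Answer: -61042978201/22590 ≈ -2.7022e+6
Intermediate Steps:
B = -2581/22590 (B = -237*(-1/270) + 249*(-1/251) = 79/90 - 249/251 = -2581/22590 ≈ -0.11425)
m = -2581/22590 ≈ -0.11425
k = 307139/22590 (k = -17*(-6 + 13)*(-2581/22590) = -17*7*(-2581/22590) = -119*(-2581/22590) = 307139/22590 ≈ 13.596)
k - 1*2702226 = 307139/22590 - 1*2702226 = 307139/22590 - 2702226 = -61042978201/22590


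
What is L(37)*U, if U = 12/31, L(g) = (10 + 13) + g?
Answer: 720/31 ≈ 23.226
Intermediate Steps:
L(g) = 23 + g
U = 12/31 (U = 12*(1/31) = 12/31 ≈ 0.38710)
L(37)*U = (23 + 37)*(12/31) = 60*(12/31) = 720/31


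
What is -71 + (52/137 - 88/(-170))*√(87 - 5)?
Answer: -71 + 10448*√82/11645 ≈ -62.875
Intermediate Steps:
-71 + (52/137 - 88/(-170))*√(87 - 5) = -71 + (52*(1/137) - 88*(-1/170))*√82 = -71 + (52/137 + 44/85)*√82 = -71 + 10448*√82/11645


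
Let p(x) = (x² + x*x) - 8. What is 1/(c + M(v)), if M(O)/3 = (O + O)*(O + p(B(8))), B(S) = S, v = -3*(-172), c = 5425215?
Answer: 1/7394271 ≈ 1.3524e-7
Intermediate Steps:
v = 516
p(x) = -8 + 2*x² (p(x) = (x² + x²) - 8 = 2*x² - 8 = -8 + 2*x²)
M(O) = 6*O*(120 + O) (M(O) = 3*((O + O)*(O + (-8 + 2*8²))) = 3*((2*O)*(O + (-8 + 2*64))) = 3*((2*O)*(O + (-8 + 128))) = 3*((2*O)*(O + 120)) = 3*((2*O)*(120 + O)) = 3*(2*O*(120 + O)) = 6*O*(120 + O))
1/(c + M(v)) = 1/(5425215 + 6*516*(120 + 516)) = 1/(5425215 + 6*516*636) = 1/(5425215 + 1969056) = 1/7394271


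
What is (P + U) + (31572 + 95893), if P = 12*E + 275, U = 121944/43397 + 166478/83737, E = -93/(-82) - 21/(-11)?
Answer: 209421375264159484/1638904499639 ≈ 1.2778e+5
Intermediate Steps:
E = 2745/902 (E = -93*(-1/82) - 21*(-1/11) = 93/82 + 21/11 = 2745/902 ≈ 3.0432)
U = 17435870494/3633934589 (U = 121944*(1/43397) + 166478*(1/83737) = 121944/43397 + 166478/83737 = 17435870494/3633934589 ≈ 4.7981)
P = 140495/451 (P = 12*(2745/902) + 275 = 16470/451 + 275 = 140495/451 ≈ 311.52)
(P + U) + (31572 + 95893) = (140495/451 + 17435870494/3633934589) + (31572 + 95893) = 518413217674349/1638904499639 + 127465 = 209421375264159484/1638904499639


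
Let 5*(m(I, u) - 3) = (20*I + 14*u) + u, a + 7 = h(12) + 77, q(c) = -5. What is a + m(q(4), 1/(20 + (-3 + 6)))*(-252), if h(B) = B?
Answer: 99662/23 ≈ 4333.1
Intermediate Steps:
a = 82 (a = -7 + (12 + 77) = -7 + 89 = 82)
m(I, u) = 3 + 3*u + 4*I (m(I, u) = 3 + ((20*I + 14*u) + u)/5 = 3 + ((14*u + 20*I) + u)/5 = 3 + (15*u + 20*I)/5 = 3 + (3*u + 4*I) = 3 + 3*u + 4*I)
a + m(q(4), 1/(20 + (-3 + 6)))*(-252) = 82 + (3 + 3/(20 + (-3 + 6)) + 4*(-5))*(-252) = 82 + (3 + 3/(20 + 3) - 20)*(-252) = 82 + (3 + 3/23 - 20)*(-252) = 82 - 388/23*(-252) = 82 + 97776/23 = 99662/23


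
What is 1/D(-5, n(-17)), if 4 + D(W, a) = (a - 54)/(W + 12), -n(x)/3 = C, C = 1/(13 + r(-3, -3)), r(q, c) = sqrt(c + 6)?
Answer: -95557/1122589 - 21*sqrt(3)/1122589 ≈ -0.085154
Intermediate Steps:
r(q, c) = sqrt(6 + c)
C = 1/(13 + sqrt(3)) (C = 1/(13 + sqrt(6 - 3)) = 1/(13 + sqrt(3)) ≈ 0.067879)
n(x) = -39/166 + 3*sqrt(3)/166 (n(x) = -3*(13/166 - sqrt(3)/166) = -39/166 + 3*sqrt(3)/166)
D(W, a) = -4 + (-54 + a)/(12 + W) (D(W, a) = -4 + (a - 54)/(W + 12) = -4 + (-54 + a)/(12 + W))
1/D(-5, n(-17)) = 1/((-102 + (-39/166 + 3*sqrt(3)/166) - 4*(-5))/(12 - 5)) = 1/((-102 + (-39/166 + 3*sqrt(3)/166) + 20)/7) = 1/((-13651/166 + 3*sqrt(3)/166)/7) = 1/(-13651/1162 + 3*sqrt(3)/1162)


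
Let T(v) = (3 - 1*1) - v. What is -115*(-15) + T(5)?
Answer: 1722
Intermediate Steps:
T(v) = 2 - v (T(v) = (3 - 1) - v = 2 - v)
-115*(-15) + T(5) = -115*(-15) + (2 - 1*5) = 1725 + (2 - 5) = 1725 - 3 = 1722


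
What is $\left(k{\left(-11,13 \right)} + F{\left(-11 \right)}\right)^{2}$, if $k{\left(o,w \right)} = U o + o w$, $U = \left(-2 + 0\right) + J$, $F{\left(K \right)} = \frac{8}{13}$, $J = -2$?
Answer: $\frac{1635841}{169} \approx 9679.5$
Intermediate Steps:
$F{\left(K \right)} = \frac{8}{13}$ ($F{\left(K \right)} = 8 \cdot \frac{1}{13} = \frac{8}{13}$)
$U = -4$ ($U = \left(-2 + 0\right) - 2 = -2 - 2 = -4$)
$k{\left(o,w \right)} = - 4 o + o w$
$\left(k{\left(-11,13 \right)} + F{\left(-11 \right)}\right)^{2} = \left(- 11 \left(-4 + 13\right) + \frac{8}{13}\right)^{2} = \left(\left(-11\right) 9 + \frac{8}{13}\right)^{2} = \left(-99 + \frac{8}{13}\right)^{2} = \left(- \frac{1279}{13}\right)^{2} = \frac{1635841}{169}$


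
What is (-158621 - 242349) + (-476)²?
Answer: -174394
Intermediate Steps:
(-158621 - 242349) + (-476)² = -400970 + 226576 = -174394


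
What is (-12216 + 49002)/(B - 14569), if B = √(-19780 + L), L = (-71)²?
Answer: -15762801/6243250 - 18393*I*√51/6243250 ≈ -2.5248 - 0.021039*I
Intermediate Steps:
L = 5041
B = 17*I*√51 (B = √(-19780 + 5041) = √(-14739) = 17*I*√51 ≈ 121.4*I)
(-12216 + 49002)/(B - 14569) = (-12216 + 49002)/(17*I*√51 - 14569) = 36786/(-14569 + 17*I*√51)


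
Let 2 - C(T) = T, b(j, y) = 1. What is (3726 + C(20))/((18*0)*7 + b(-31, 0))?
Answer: 3708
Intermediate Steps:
C(T) = 2 - T
(3726 + C(20))/((18*0)*7 + b(-31, 0)) = (3726 + (2 - 1*20))/((18*0)*7 + 1) = (3726 + (2 - 20))/(0*7 + 1) = (3726 - 18)/(0 + 1) = 3708/1 = 3708*1 = 3708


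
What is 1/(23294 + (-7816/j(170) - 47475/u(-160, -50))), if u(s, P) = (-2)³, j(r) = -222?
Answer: 888/25986061 ≈ 3.4172e-5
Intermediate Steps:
u(s, P) = -8
1/(23294 + (-7816/j(170) - 47475/u(-160, -50))) = 1/(23294 + (-7816/(-222) - 47475/(-8))) = 1/(23294 + (-7816*(-1/222) - 47475*(-⅛))) = 1/(23294 + (3908/111 + 47475/8)) = 1/(23294 + 5300989/888) = 1/(25986061/888) = 888/25986061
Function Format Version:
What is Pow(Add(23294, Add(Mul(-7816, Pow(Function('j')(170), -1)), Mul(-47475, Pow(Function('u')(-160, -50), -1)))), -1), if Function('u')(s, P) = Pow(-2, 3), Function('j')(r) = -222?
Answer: Rational(888, 25986061) ≈ 3.4172e-5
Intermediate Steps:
Function('u')(s, P) = -8
Pow(Add(23294, Add(Mul(-7816, Pow(Function('j')(170), -1)), Mul(-47475, Pow(Function('u')(-160, -50), -1)))), -1) = Pow(Add(23294, Add(Mul(-7816, Pow(-222, -1)), Mul(-47475, Pow(-8, -1)))), -1) = Pow(Add(23294, Add(Mul(-7816, Rational(-1, 222)), Mul(-47475, Rational(-1, 8)))), -1) = Pow(Add(23294, Add(Rational(3908, 111), Rational(47475, 8))), -1) = Pow(Add(23294, Rational(5300989, 888)), -1) = Pow(Rational(25986061, 888), -1) = Rational(888, 25986061)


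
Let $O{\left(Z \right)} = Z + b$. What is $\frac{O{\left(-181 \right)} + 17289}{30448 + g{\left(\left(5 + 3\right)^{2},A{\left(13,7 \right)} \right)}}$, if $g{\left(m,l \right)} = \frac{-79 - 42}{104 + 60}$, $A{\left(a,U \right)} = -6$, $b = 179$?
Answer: $\frac{2835068}{4993351} \approx 0.56777$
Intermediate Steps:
$O{\left(Z \right)} = 179 + Z$ ($O{\left(Z \right)} = Z + 179 = 179 + Z$)
$g{\left(m,l \right)} = - \frac{121}{164}$
$\frac{O{\left(-181 \right)} + 17289}{30448 + g{\left(\left(5 + 3\right)^{2},A{\left(13,7 \right)} \right)}} = \frac{\left(179 - 181\right) + 17289}{30448 - \frac{121}{164}} = \frac{-2 + 17289}{\frac{4993351}{164}} = 17287 \cdot \frac{164}{4993351} = \frac{2835068}{4993351}$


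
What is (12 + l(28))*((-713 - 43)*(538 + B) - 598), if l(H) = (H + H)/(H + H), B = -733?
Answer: 1908686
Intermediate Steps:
l(H) = 1 (l(H) = (2*H)/((2*H)) = (2*H)*(1/(2*H)) = 1)
(12 + l(28))*((-713 - 43)*(538 + B) - 598) = (12 + 1)*((-713 - 43)*(538 - 733) - 598) = 13*(-756*(-195) - 598) = 13*(147420 - 598) = 13*146822 = 1908686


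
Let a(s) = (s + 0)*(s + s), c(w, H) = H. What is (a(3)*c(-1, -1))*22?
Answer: -396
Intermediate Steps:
a(s) = 2*s² (a(s) = s*(2*s) = 2*s²)
(a(3)*c(-1, -1))*22 = ((2*3²)*(-1))*22 = ((2*9)*(-1))*22 = (18*(-1))*22 = -18*22 = -396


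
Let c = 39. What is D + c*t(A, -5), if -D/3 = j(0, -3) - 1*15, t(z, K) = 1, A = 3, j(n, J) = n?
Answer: 84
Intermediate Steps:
D = 45 (D = -3*(0 - 1*15) = -3*(0 - 15) = -3*(-15) = 45)
D + c*t(A, -5) = 45 + 39*1 = 45 + 39 = 84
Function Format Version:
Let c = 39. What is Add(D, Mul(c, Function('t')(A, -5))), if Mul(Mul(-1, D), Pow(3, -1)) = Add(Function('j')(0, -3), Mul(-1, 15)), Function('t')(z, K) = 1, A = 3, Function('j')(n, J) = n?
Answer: 84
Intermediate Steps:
D = 45 (D = Mul(-3, Add(0, Mul(-1, 15))) = Mul(-3, Add(0, -15)) = Mul(-3, -15) = 45)
Add(D, Mul(c, Function('t')(A, -5))) = Add(45, Mul(39, 1)) = Add(45, 39) = 84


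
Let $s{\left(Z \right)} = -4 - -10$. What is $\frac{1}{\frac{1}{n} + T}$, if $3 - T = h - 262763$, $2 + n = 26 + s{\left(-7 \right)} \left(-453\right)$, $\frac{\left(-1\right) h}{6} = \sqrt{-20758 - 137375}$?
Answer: $\frac{1907059978482}{501151837781038777} - \frac{43545816 i \sqrt{158133}}{501151837781038777} \approx 3.8054 \cdot 10^{-6} - 3.4553 \cdot 10^{-8} i$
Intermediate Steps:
$s{\left(Z \right)} = 6$ ($s{\left(Z \right)} = -4 + 10 = 6$)
$h = - 6 i \sqrt{158133}$ ($h = - 6 \sqrt{-20758 - 137375} = - 6 \sqrt{-158133} = - 6 i \sqrt{158133} \approx - 2386.0 i$)
$n = -2694$ ($n = -2 + \left(26 + 6 \left(-453\right)\right) = -2 + \left(26 - 2718\right) = -2 - 2692 = -2694$)
$T = 262766 + 6 i \sqrt{158133}$ ($T = 3 - \left(- 6 i \sqrt{158133} - 262763\right) = 3 - \left(-262763 - 6 i \sqrt{158133}\right) = 3 + \left(262763 + 6 i \sqrt{158133}\right) = 262766 + 6 i \sqrt{158133} \approx 2.6277 \cdot 10^{5} + 2386.0 i$)
$\frac{1}{\frac{1}{n} + T} = \frac{1}{\frac{1}{-2694} + \left(262766 + 6 i \sqrt{158133}\right)} = \frac{1}{- \frac{1}{2694} + \left(262766 + 6 i \sqrt{158133}\right)} = \frac{1}{\frac{707891603}{2694} + 6 i \sqrt{158133}}$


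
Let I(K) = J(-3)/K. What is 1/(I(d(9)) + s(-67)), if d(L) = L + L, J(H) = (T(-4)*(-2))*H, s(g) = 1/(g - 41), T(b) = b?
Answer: -108/145 ≈ -0.74483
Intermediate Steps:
s(g) = 1/(-41 + g)
J(H) = 8*H (J(H) = (-4*(-2))*H = 8*H)
d(L) = 2*L
I(K) = -24/K (I(K) = (8*(-3))/K = -24/K)
1/(I(d(9)) + s(-67)) = 1/(-24/(2*9) + 1/(-41 - 67)) = 1/(-24/18 + 1/(-108)) = 1/(-24*1/18 - 1/108) = 1/(-4/3 - 1/108) = 1/(-145/108) = -108/145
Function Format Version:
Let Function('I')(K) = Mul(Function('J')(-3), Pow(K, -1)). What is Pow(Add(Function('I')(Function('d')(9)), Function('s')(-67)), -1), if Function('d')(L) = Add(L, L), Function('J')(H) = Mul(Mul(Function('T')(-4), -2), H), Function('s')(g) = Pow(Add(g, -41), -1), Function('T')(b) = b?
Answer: Rational(-108, 145) ≈ -0.74483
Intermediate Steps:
Function('s')(g) = Pow(Add(-41, g), -1)
Function('J')(H) = Mul(8, H) (Function('J')(H) = Mul(Mul(-4, -2), H) = Mul(8, H))
Function('d')(L) = Mul(2, L)
Function('I')(K) = Mul(-24, Pow(K, -1)) (Function('I')(K) = Mul(Mul(8, -3), Pow(K, -1)) = Mul(-24, Pow(K, -1)))
Pow(Add(Function('I')(Function('d')(9)), Function('s')(-67)), -1) = Pow(Add(Mul(-24, Pow(Mul(2, 9), -1)), Pow(Add(-41, -67), -1)), -1) = Pow(Add(Mul(-24, Pow(18, -1)), Pow(-108, -1)), -1) = Pow(Add(Mul(-24, Rational(1, 18)), Rational(-1, 108)), -1) = Pow(Add(Rational(-4, 3), Rational(-1, 108)), -1) = Pow(Rational(-145, 108), -1) = Rational(-108, 145)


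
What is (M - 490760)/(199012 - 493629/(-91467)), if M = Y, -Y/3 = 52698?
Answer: -19782909606/6067841411 ≈ -3.2603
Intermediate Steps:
Y = -158094 (Y = -3*52698 = -158094)
M = -158094
(M - 490760)/(199012 - 493629/(-91467)) = (-158094 - 490760)/(199012 - 493629/(-91467)) = -648854/(199012 - 493629*(-1/91467)) = -648854/(199012 + 164543/30489) = -648854/6067841411/30489 = -648854*30489/6067841411 = -19782909606/6067841411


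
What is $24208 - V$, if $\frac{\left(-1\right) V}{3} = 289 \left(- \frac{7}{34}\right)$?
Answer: $\frac{48059}{2} \approx 24030.0$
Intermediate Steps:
$V = \frac{357}{2}$ ($V = - 3 \cdot 289 \left(- \frac{7}{34}\right) = \left(-3\right) \left(- \frac{119}{2}\right) = \frac{357}{2} \approx 178.5$)
$24208 - V = 24208 - \frac{357}{2} = \frac{48059}{2}$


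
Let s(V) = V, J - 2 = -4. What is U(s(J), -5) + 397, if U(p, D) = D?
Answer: 392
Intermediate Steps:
J = -2 (J = 2 - 4 = -2)
U(s(J), -5) + 397 = -5 + 397 = 392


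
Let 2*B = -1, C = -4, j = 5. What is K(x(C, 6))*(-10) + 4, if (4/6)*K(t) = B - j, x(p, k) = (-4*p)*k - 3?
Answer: 173/2 ≈ 86.500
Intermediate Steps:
B = -½ (B = (½)*(-1) = -½ ≈ -0.50000)
x(p, k) = -3 - 4*k*p (x(p, k) = -4*k*p - 3 = -3 - 4*k*p)
K(t) = -33/4 (K(t) = 3*(-½ - 1*5)/2 = 3*(-½ - 5)/2 = (3/2)*(-11/2) = -33/4)
K(x(C, 6))*(-10) + 4 = -33/4*(-10) + 4 = 165/2 + 4 = 173/2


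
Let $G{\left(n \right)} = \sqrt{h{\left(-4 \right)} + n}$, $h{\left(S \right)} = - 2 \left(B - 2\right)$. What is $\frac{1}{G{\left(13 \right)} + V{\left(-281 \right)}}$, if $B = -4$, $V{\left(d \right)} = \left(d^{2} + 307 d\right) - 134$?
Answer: $- \frac{1}{7435} \approx -0.0001345$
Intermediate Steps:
$V{\left(d \right)} = -134 + d^{2} + 307 d$
$h{\left(S \right)} = 12$ ($h{\left(S \right)} = - 2 \left(-4 - 2\right) = \left(-2\right) \left(-6\right) = 12$)
$G{\left(n \right)} = \sqrt{12 + n}$
$\frac{1}{G{\left(13 \right)} + V{\left(-281 \right)}} = \frac{1}{\sqrt{12 + 13} + \left(-134 + \left(-281\right)^{2} + 307 \left(-281\right)\right)} = \frac{1}{\sqrt{25} - 7440} = \frac{1}{5 - 7440} = \frac{1}{-7435} = - \frac{1}{7435}$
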